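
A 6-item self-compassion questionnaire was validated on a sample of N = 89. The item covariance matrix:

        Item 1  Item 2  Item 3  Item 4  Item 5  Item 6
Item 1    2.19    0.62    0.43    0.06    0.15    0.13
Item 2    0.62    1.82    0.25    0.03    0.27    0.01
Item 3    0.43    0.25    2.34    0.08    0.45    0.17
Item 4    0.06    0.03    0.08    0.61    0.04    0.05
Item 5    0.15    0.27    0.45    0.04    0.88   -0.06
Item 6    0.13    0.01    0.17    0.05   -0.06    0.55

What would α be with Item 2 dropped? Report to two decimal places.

Remaining items: Item 1, Item 3, Item 4, Item 5, Item 6 (k = 5).
ΣVar(i) = 2.19 + 2.34 + 0.61 + 0.88 + 0.55 = 6.57
σ²_total = 6.57 + 2 × 1.50 = 9.57
α (item deleted) = (5/4)·(1 − 6.57/9.57) = 0.39

α = 0.39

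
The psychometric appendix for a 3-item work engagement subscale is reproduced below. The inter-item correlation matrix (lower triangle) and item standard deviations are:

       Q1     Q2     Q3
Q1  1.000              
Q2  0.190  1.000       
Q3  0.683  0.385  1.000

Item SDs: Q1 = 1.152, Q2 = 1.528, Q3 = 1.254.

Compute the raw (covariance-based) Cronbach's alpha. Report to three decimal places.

Σσ²ᵢ = 1.152² + 1.528² + 1.254² = 5.2344
Covariances σ_ij = r_ij · s_i · s_j:
  σ(Q1,Q2) = 0.190 × 1.152 × 1.528 = 0.3344
  σ(Q1,Q3) = 0.683 × 1.152 × 1.254 = 0.9867
  σ(Q2,Q3) = 0.385 × 1.528 × 1.254 = 0.7377
σ²_T = Σσ²ᵢ + 2·Σσ_ij = 5.2344 + 2 × 2.0588 = 9.3520
α = (3/2)·(1 − 5.2344/9.3520) = 0.660

α = 0.660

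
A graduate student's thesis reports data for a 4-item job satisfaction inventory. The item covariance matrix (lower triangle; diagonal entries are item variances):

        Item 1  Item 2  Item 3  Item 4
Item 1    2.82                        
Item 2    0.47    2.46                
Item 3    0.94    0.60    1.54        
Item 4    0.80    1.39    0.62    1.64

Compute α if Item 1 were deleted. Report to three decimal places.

α = 0.721

Remaining items: Item 2, Item 3, Item 4 (k = 3).
Σσᵢ² = 2.46 + 1.54 + 1.64 = 5.64
total variance = 5.64 + 2 × 2.61 = 10.86
α (item deleted) = (3/2)·(1 − 5.64/10.86) = 0.721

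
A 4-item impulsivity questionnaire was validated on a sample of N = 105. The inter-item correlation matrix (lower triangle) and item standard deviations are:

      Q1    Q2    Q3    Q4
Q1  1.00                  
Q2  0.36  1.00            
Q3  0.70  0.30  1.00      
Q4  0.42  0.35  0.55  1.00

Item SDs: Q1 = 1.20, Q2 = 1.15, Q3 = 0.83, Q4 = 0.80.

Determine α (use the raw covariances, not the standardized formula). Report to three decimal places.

Σσ²ᵢ = 1.20² + 1.15² + 0.83² + 0.80² = 4.0914
Covariances σ_ij = r_ij · s_i · s_j:
  σ(Q1,Q2) = 0.36 × 1.20 × 1.15 = 0.4968
  σ(Q1,Q3) = 0.70 × 1.20 × 0.83 = 0.6972
  σ(Q1,Q4) = 0.42 × 1.20 × 0.80 = 0.4032
  σ(Q2,Q3) = 0.30 × 1.15 × 0.83 = 0.2863
  σ(Q2,Q4) = 0.35 × 1.15 × 0.80 = 0.3220
  σ(Q3,Q4) = 0.55 × 0.83 × 0.80 = 0.3652
σ²_T = Σσ²ᵢ + 2·Σσ_ij = 4.0914 + 2 × 2.5707 = 9.2328
α = (4/3)·(1 − 4.0914/9.2328) = 0.742

α = 0.742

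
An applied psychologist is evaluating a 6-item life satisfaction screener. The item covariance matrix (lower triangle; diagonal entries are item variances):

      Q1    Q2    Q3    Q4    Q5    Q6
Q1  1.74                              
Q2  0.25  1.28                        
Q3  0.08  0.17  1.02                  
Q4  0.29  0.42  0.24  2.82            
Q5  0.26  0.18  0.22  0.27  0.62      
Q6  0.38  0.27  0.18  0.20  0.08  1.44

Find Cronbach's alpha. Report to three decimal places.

α = 0.527

sum of item variances = 1.74 + 1.28 + 1.02 + 2.82 + 0.62 + 1.44 = 8.92
Σ_{i<j} σ_ij = 3.49
σ²_total = 8.92 + 2 × 3.49 = 15.90
α = (k/(k−1))·(1 − sum of item variances/σ²_total) = (6/5)·(1 − 8.92/15.90) = 0.527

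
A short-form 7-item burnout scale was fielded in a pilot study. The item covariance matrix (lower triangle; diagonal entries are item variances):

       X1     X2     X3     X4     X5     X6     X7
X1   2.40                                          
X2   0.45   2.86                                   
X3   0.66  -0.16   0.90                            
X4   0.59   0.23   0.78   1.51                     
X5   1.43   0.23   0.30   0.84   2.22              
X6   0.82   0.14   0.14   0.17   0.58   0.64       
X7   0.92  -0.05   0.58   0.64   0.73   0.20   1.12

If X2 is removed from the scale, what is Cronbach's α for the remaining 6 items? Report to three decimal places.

Remaining items: X1, X3, X4, X5, X6, X7 (k = 6).
Σσ²ᵢ = 2.40 + 0.90 + 1.51 + 2.22 + 0.64 + 1.12 = 8.79
σ²_T = 8.79 + 2 × 9.38 = 27.55
α (item deleted) = (6/5)·(1 − 8.79/27.55) = 0.817

α = 0.817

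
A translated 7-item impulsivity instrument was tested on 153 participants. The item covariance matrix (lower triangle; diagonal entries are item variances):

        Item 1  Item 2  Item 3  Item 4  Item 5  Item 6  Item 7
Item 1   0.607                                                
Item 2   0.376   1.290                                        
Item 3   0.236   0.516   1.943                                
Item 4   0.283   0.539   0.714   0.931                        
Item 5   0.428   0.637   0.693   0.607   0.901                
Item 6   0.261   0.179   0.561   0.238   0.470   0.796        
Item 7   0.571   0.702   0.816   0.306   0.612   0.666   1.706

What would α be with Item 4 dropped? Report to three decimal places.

Remaining items: Item 1, Item 2, Item 3, Item 5, Item 6, Item 7 (k = 6).
Σσ²ᵢ = 0.607 + 1.290 + 1.943 + 0.901 + 0.796 + 1.706 = 7.243
σ²_total = 7.243 + 2 × 7.724 = 22.691
α (item deleted) = (6/5)·(1 − 7.243/22.691) = 0.817

α = 0.817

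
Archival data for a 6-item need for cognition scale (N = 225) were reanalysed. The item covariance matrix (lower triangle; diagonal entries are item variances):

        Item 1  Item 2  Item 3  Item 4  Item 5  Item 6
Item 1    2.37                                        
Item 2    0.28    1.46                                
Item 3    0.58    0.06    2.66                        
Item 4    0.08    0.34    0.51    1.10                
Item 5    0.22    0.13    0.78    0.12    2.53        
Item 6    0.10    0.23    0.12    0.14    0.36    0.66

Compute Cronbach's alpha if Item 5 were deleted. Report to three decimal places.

Cronbach's alpha = 0.465

Remaining items: Item 1, Item 2, Item 3, Item 4, Item 6 (k = 5).
sum of item variances = 2.37 + 1.46 + 2.66 + 1.10 + 0.66 = 8.25
total variance = 8.25 + 2 × 2.44 = 13.13
α (item deleted) = (5/4)·(1 − 8.25/13.13) = 0.465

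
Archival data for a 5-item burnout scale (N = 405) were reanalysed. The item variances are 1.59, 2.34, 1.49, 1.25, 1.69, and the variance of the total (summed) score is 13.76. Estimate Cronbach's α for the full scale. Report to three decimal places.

Σσᵢ² = 1.59 + 2.34 + 1.49 + 1.25 + 1.69 = 8.36
α = (k/(k−1))·(1 − Σσᵢ²/total variance) = (5/4)·(1 − 8.36/13.76) = 0.491

α = 0.491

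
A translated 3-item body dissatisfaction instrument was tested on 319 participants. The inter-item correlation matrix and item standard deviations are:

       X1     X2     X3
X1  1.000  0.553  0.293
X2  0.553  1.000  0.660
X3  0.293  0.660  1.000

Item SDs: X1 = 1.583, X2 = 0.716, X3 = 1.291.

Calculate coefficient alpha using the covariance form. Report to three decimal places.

coefficient alpha = 0.659

Σσ²ᵢ = 1.583² + 0.716² + 1.291² = 4.6852
Covariances σ_ij = r_ij · s_i · s_j:
  σ(X1,X2) = 0.553 × 1.583 × 0.716 = 0.6268
  σ(X1,X3) = 0.293 × 1.583 × 1.291 = 0.5988
  σ(X2,X3) = 0.660 × 0.716 × 1.291 = 0.6101
σ²_T = Σσ²ᵢ + 2·Σσ_ij = 4.6852 + 2 × 1.8357 = 8.3566
α = (3/2)·(1 − 4.6852/8.3566) = 0.659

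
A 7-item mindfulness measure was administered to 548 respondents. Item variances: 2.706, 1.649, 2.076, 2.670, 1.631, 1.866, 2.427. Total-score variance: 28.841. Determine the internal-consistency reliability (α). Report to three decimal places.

α = 0.559

Σσᵢ² = 2.706 + 1.649 + 2.076 + 2.670 + 1.631 + 1.866 + 2.427 = 15.025
α = (k/(k−1))·(1 − Σσᵢ²/σ²_total) = (7/6)·(1 − 15.025/28.841) = 0.559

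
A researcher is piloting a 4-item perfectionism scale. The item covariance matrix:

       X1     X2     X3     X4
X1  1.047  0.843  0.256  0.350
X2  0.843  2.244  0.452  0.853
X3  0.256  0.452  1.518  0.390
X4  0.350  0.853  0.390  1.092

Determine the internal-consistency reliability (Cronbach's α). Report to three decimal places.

Cronbach's α = 0.688

sum of item variances = 1.047 + 2.244 + 1.518 + 1.092 = 5.901
Sum of off-diagonal covariances = 3.144
Var(T) = 5.901 + 2 × 3.144 = 12.189
α = (k/(k−1))·(1 − sum of item variances/Var(T)) = (4/3)·(1 − 5.901/12.189) = 0.688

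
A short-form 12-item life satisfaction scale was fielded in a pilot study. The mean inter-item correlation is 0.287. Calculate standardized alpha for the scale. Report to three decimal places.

Standardized α = k·r̄ / (1 + (k−1)·r̄) = 12 × 0.287 / (1 + 11 × 0.287)
  = 3.4440 / 4.1570 = 0.828

α = 0.828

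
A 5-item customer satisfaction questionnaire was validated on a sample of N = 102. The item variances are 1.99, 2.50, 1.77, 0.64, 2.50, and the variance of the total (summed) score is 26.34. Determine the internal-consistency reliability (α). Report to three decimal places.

ΣVar(i) = 1.99 + 2.50 + 1.77 + 0.64 + 2.50 = 9.40
α = (k/(k−1))·(1 − ΣVar(i)/σ²_T) = (5/4)·(1 − 9.40/26.34) = 0.804

α = 0.804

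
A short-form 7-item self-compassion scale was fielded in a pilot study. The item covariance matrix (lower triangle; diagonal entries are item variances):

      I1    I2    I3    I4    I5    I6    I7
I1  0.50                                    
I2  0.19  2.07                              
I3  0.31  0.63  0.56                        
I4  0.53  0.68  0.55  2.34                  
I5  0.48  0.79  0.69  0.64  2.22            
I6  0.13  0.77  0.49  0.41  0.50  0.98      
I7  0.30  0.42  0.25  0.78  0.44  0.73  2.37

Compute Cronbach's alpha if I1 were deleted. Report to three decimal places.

Remaining items: I2, I3, I4, I5, I6, I7 (k = 6).
Σσ²ᵢ = 2.07 + 0.56 + 2.34 + 2.22 + 0.98 + 2.37 = 10.54
σ²_total = 10.54 + 2 × 8.77 = 28.08
α (item deleted) = (6/5)·(1 − 10.54/28.08) = 0.750

α = 0.750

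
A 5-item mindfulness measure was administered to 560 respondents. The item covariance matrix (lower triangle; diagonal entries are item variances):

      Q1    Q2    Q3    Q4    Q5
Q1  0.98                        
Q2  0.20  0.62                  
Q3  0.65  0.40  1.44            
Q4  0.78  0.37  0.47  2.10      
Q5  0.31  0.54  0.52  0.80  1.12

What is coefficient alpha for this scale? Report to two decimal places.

coefficient alpha = 0.77

Σσ²ᵢ = 0.98 + 0.62 + 1.44 + 2.10 + 1.12 = 6.26
Sum of the distinct covariances = 5.04
total variance = 6.26 + 2 × 5.04 = 16.34
α = (k/(k−1))·(1 − Σσ²ᵢ/total variance) = (5/4)·(1 − 6.26/16.34) = 0.77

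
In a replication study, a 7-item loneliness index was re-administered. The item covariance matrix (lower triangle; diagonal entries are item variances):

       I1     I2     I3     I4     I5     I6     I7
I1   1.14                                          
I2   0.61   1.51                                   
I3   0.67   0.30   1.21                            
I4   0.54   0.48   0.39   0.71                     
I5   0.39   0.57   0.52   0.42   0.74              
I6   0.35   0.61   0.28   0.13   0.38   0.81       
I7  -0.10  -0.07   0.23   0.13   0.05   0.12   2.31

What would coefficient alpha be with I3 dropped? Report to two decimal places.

Remaining items: I1, I2, I4, I5, I6, I7 (k = 6).
sum of item variances = 1.14 + 1.51 + 0.71 + 0.74 + 0.81 + 2.31 = 7.22
Var(T) = 7.22 + 2 × 4.61 = 16.44
α (item deleted) = (6/5)·(1 − 7.22/16.44) = 0.67

α = 0.67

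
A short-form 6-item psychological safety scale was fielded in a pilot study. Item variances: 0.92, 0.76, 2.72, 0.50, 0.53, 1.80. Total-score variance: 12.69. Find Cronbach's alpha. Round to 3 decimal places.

α = 0.516

Σσᵢ² = 0.92 + 0.76 + 2.72 + 0.50 + 0.53 + 1.80 = 7.23
α = (k/(k−1))·(1 − Σσᵢ²/total variance) = (6/5)·(1 − 7.23/12.69) = 0.516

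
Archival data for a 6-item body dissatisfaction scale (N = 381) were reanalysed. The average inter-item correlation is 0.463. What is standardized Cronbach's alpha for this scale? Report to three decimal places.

Standardized α = k·r̄ / (1 + (k−1)·r̄) = 6 × 0.463 / (1 + 5 × 0.463)
  = 2.7780 / 3.3150 = 0.838

standardized Cronbach's alpha = 0.838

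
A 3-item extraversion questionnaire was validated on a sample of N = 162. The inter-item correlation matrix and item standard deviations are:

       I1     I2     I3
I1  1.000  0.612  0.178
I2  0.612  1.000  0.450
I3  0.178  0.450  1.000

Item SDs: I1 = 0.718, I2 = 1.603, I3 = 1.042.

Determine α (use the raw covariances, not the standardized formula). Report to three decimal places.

α = 0.649

Σσ²ᵢ = 0.718² + 1.603² + 1.042² = 4.1709
Covariances σ_ij = r_ij · s_i · s_j:
  σ(I1,I2) = 0.612 × 0.718 × 1.603 = 0.7044
  σ(I1,I3) = 0.178 × 0.718 × 1.042 = 0.1332
  σ(I2,I3) = 0.450 × 1.603 × 1.042 = 0.7516
σ²_T = Σσ²ᵢ + 2·Σσ_ij = 4.1709 + 2 × 1.5892 = 7.3493
α = (3/2)·(1 − 4.1709/7.3493) = 0.649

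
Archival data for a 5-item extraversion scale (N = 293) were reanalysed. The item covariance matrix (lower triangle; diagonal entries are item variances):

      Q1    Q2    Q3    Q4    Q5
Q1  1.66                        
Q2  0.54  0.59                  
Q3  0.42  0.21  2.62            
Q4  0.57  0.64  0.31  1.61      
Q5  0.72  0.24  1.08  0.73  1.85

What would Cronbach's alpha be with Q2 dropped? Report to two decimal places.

Remaining items: Q1, Q3, Q4, Q5 (k = 4).
ΣVar(i) = 1.66 + 2.62 + 1.61 + 1.85 = 7.74
Var(T) = 7.74 + 2 × 3.83 = 15.40
α (item deleted) = (4/3)·(1 − 7.74/15.40) = 0.66

α = 0.66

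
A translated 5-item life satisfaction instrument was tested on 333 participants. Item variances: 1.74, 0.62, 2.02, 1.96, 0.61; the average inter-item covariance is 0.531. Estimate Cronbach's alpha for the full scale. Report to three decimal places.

α = 0.756

Σσ²ᵢ = 1.74 + 0.62 + 2.02 + 1.96 + 0.61 = 6.95
Sum of the 10 distinct covariances = 10 × 0.531 = 5.310
σ²_T = Σσ²ᵢ + 2·Σcov = 6.95 + 2 × 5.310 = 17.570
α = (5/4)·(1 − 6.95/17.570) = 0.756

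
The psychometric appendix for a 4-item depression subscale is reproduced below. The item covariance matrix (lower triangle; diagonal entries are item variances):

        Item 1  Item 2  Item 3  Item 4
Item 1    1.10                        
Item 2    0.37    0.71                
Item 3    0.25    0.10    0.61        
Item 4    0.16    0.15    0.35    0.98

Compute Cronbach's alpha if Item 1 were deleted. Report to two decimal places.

Remaining items: Item 2, Item 3, Item 4 (k = 3).
Σσᵢ² = 0.71 + 0.61 + 0.98 = 2.30
σ²_T = 2.30 + 2 × 0.60 = 3.50
α (item deleted) = (3/2)·(1 − 2.30/3.50) = 0.51

Cronbach's alpha = 0.51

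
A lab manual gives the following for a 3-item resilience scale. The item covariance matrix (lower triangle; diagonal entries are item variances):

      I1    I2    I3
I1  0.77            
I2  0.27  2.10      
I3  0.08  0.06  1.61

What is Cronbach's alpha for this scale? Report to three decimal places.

Σσᵢ² = 0.77 + 2.10 + 1.61 = 4.48
Sum of the distinct covariances = 0.41
Var(T) = 4.48 + 2 × 0.41 = 5.30
α = (k/(k−1))·(1 − Σσᵢ²/Var(T)) = (3/2)·(1 − 4.48/5.30) = 0.232

Cronbach's alpha = 0.232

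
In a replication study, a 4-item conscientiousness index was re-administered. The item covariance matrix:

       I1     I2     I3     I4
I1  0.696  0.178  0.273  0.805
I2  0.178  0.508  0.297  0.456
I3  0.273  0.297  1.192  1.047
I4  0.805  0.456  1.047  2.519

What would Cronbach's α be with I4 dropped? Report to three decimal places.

α = 0.577

Remaining items: I1, I2, I3 (k = 3).
ΣVar(i) = 0.696 + 0.508 + 1.192 = 2.396
σ²_T = 2.396 + 2 × 0.748 = 3.892
α (item deleted) = (3/2)·(1 − 2.396/3.892) = 0.577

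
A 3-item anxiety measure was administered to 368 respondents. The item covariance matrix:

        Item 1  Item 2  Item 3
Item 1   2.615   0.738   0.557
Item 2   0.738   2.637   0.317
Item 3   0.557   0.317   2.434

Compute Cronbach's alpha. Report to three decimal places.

sum of item variances = 2.615 + 2.637 + 2.434 = 7.686
Sum of the distinct covariances = 1.612
total variance = 7.686 + 2 × 1.612 = 10.910
α = (k/(k−1))·(1 − sum of item variances/total variance) = (3/2)·(1 − 7.686/10.910) = 0.443

Cronbach's alpha = 0.443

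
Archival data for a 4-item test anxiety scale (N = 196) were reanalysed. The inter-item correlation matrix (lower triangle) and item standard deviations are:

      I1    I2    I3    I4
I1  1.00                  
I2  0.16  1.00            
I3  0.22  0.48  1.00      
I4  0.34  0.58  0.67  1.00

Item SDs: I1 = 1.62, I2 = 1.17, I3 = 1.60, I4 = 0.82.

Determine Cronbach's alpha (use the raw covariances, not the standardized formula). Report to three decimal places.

Σσ²ᵢ = 1.62² + 1.17² + 1.60² + 0.82² = 7.2257
Covariances σ_ij = r_ij · s_i · s_j:
  σ(I1,I2) = 0.16 × 1.62 × 1.17 = 0.3033
  σ(I1,I3) = 0.22 × 1.62 × 1.60 = 0.5702
  σ(I1,I4) = 0.34 × 1.62 × 0.82 = 0.4517
  σ(I2,I3) = 0.48 × 1.17 × 1.60 = 0.8986
  σ(I2,I4) = 0.58 × 1.17 × 0.82 = 0.5565
  σ(I3,I4) = 0.67 × 1.60 × 0.82 = 0.8790
σ²_T = Σσ²ᵢ + 2·Σσ_ij = 7.2257 + 2 × 3.6593 = 14.5443
α = (4/3)·(1 − 7.2257/14.5443) = 0.671

α = 0.671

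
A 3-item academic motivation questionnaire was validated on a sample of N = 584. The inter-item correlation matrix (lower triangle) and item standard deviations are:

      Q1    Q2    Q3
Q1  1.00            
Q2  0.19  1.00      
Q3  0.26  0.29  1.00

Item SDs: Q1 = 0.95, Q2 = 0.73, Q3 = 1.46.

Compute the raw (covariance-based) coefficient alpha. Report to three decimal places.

α = 0.465

Σσ²ᵢ = 0.95² + 0.73² + 1.46² = 3.5670
Covariances σ_ij = r_ij · s_i · s_j:
  σ(Q1,Q2) = 0.19 × 0.95 × 0.73 = 0.1318
  σ(Q1,Q3) = 0.26 × 0.95 × 1.46 = 0.3606
  σ(Q2,Q3) = 0.29 × 0.73 × 1.46 = 0.3091
σ²_T = Σσ²ᵢ + 2·Σσ_ij = 3.5670 + 2 × 0.8015 = 5.1700
α = (3/2)·(1 − 3.5670/5.1700) = 0.465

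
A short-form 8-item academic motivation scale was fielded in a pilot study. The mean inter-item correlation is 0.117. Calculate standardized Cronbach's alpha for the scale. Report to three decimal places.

α = 0.515

Standardized α = k·r̄ / (1 + (k−1)·r̄) = 8 × 0.117 / (1 + 7 × 0.117)
  = 0.9360 / 1.8190 = 0.515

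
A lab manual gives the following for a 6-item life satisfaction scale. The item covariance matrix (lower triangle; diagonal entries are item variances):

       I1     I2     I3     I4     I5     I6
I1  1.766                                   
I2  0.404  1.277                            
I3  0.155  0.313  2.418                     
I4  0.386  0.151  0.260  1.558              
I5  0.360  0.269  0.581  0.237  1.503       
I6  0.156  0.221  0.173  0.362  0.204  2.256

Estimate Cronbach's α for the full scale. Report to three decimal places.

Σσ²ᵢ = 1.766 + 1.277 + 2.418 + 1.558 + 1.503 + 2.256 = 10.778
Σ_{i<j} σ_ij = 4.232
total variance = 10.778 + 2 × 4.232 = 19.242
α = (k/(k−1))·(1 − Σσ²ᵢ/total variance) = (6/5)·(1 − 10.778/19.242) = 0.528

α = 0.528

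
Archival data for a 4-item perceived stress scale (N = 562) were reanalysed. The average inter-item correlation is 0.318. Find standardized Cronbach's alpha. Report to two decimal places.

standardized Cronbach's alpha = 0.65

Standardized α = k·r̄ / (1 + (k−1)·r̄) = 4 × 0.318 / (1 + 3 × 0.318)
  = 1.2720 / 1.9540 = 0.65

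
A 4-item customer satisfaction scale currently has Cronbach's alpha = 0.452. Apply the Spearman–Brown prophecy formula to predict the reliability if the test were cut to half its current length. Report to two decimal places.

Length factor m = 1/2
α' = m·α / (1 − (1−m)·α)
   = 1/2 × 0.452 / (1 − (1 − 1/2) × 0.452)
   = 0.2260 / 0.7740 = 0.29

predicted reliability = 0.29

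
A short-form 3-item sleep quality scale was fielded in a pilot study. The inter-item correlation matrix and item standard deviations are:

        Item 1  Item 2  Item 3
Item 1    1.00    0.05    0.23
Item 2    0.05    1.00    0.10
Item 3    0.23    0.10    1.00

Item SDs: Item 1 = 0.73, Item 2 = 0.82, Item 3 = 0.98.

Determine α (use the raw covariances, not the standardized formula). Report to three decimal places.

α = 0.304

Σσ²ᵢ = 0.73² + 0.82² + 0.98² = 2.1657
Covariances σ_ij = r_ij · s_i · s_j:
  σ(Item 1,Item 2) = 0.05 × 0.73 × 0.82 = 0.0299
  σ(Item 1,Item 3) = 0.23 × 0.73 × 0.98 = 0.1645
  σ(Item 2,Item 3) = 0.10 × 0.82 × 0.98 = 0.0804
σ²_T = Σσ²ᵢ + 2·Σσ_ij = 2.1657 + 2 × 0.2748 = 2.7153
α = (3/2)·(1 − 2.1657/2.7153) = 0.304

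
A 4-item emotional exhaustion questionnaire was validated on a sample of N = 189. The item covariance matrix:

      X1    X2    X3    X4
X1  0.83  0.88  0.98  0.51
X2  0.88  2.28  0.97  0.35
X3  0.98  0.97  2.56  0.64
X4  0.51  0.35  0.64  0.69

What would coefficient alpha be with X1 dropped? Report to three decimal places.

α = 0.622

Remaining items: X2, X3, X4 (k = 3).
ΣVar(i) = 2.28 + 2.56 + 0.69 = 5.53
Var(T) = 5.53 + 2 × 1.96 = 9.45
α (item deleted) = (3/2)·(1 − 5.53/9.45) = 0.622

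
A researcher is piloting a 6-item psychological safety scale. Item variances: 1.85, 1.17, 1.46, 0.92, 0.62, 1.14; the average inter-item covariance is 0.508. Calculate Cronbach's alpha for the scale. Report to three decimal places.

Σσᵢ² = 1.85 + 1.17 + 1.46 + 0.92 + 0.62 + 1.14 = 7.16
Sum of the 15 distinct covariances = 15 × 0.508 = 7.620
Var(T) = Σσᵢ² + 2·Σcov = 7.16 + 2 × 7.620 = 22.400
α = (6/5)·(1 − 7.16/22.400) = 0.816

Cronbach's alpha = 0.816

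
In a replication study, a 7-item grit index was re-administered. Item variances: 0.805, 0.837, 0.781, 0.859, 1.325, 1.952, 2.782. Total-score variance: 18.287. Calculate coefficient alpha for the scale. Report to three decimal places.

ΣVar(i) = 0.805 + 0.837 + 0.781 + 0.859 + 1.325 + 1.952 + 2.782 = 9.341
α = (k/(k−1))·(1 − ΣVar(i)/Var(T)) = (7/6)·(1 − 9.341/18.287) = 0.571

α = 0.571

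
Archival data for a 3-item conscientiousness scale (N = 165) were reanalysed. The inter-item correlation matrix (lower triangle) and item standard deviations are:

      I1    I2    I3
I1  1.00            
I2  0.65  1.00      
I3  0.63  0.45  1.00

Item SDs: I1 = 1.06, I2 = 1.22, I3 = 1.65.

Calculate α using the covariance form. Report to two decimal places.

Σσ²ᵢ = 1.06² + 1.22² + 1.65² = 5.3345
Covariances σ_ij = r_ij · s_i · s_j:
  σ(I1,I2) = 0.65 × 1.06 × 1.22 = 0.8406
  σ(I1,I3) = 0.63 × 1.06 × 1.65 = 1.1019
  σ(I2,I3) = 0.45 × 1.22 × 1.65 = 0.9059
σ²_T = Σσ²ᵢ + 2·Σσ_ij = 5.3345 + 2 × 2.8484 = 11.0313
α = (3/2)·(1 − 5.3345/11.0313) = 0.77

α = 0.77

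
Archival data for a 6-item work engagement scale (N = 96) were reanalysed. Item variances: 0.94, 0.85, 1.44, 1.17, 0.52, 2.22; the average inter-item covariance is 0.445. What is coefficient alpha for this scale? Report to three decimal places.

Σσ²ᵢ = 0.94 + 0.85 + 1.44 + 1.17 + 0.52 + 2.22 = 7.14
Sum of the 15 distinct covariances = 15 × 0.445 = 6.675
total variance = Σσ²ᵢ + 2·Σcov = 7.14 + 2 × 6.675 = 20.490
α = (6/5)·(1 − 7.14/20.490) = 0.782

coefficient alpha = 0.782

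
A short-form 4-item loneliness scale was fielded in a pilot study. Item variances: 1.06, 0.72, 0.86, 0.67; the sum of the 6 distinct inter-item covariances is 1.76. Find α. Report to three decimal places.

Σσ²ᵢ = 1.06 + 0.72 + 0.86 + 0.67 = 3.31
Sum of distinct covariances = 1.76
Var(T) = Σσ²ᵢ + 2·Σcov = 3.31 + 2 × 1.76 = 6.83
α = (4/3)·(1 − 3.31/6.83) = 0.687

α = 0.687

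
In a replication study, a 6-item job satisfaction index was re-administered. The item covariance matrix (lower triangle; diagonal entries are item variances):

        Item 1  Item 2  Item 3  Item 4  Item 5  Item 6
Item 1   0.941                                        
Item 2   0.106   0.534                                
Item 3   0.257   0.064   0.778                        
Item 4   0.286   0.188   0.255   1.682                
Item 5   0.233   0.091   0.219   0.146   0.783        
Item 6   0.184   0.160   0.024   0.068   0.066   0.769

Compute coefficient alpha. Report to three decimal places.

Σσ²ᵢ = 0.941 + 0.534 + 0.778 + 1.682 + 0.783 + 0.769 = 5.487
Sum of the distinct covariances = 2.347
Var(T) = 5.487 + 2 × 2.347 = 10.181
α = (k/(k−1))·(1 − Σσ²ᵢ/Var(T)) = (6/5)·(1 − 5.487/10.181) = 0.553

coefficient alpha = 0.553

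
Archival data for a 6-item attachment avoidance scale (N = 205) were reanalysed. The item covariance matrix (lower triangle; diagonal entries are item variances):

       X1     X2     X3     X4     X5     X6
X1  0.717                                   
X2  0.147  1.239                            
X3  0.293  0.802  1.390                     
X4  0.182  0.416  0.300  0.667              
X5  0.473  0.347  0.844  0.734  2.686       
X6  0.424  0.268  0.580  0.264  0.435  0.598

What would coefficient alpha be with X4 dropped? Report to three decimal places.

α = 0.727

Remaining items: X1, X2, X3, X5, X6 (k = 5).
Σσᵢ² = 0.717 + 1.239 + 1.390 + 2.686 + 0.598 = 6.630
Var(T) = 6.630 + 2 × 4.613 = 15.856
α (item deleted) = (5/4)·(1 − 6.630/15.856) = 0.727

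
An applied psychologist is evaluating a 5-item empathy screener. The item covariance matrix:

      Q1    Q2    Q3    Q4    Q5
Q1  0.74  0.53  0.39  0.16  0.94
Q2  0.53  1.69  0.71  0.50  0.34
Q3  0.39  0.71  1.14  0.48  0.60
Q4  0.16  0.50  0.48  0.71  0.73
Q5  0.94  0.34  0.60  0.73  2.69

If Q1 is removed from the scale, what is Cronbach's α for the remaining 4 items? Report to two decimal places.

Remaining items: Q2, Q3, Q4, Q5 (k = 4).
Σσᵢ² = 1.69 + 1.14 + 0.71 + 2.69 = 6.23
σ²_total = 6.23 + 2 × 3.36 = 12.95
α (item deleted) = (4/3)·(1 − 6.23/12.95) = 0.69

Cronbach's α = 0.69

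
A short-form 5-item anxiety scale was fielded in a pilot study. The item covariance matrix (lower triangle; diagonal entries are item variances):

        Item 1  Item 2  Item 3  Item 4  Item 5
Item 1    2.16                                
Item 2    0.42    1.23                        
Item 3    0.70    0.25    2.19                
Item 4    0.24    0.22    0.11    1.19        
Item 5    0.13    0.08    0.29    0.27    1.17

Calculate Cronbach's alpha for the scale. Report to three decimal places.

Cronbach's alpha = 0.507

sum of item variances = 2.16 + 1.23 + 2.19 + 1.19 + 1.17 = 7.94
Sum of off-diagonal covariances = 2.71
Var(T) = 7.94 + 2 × 2.71 = 13.36
α = (k/(k−1))·(1 − sum of item variances/Var(T)) = (5/4)·(1 − 7.94/13.36) = 0.507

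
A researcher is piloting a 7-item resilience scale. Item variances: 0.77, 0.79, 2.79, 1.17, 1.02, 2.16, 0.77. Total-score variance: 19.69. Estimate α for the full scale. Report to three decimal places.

α = 0.606

Σσᵢ² = 0.77 + 0.79 + 2.79 + 1.17 + 1.02 + 2.16 + 0.77 = 9.47
α = (k/(k−1))·(1 − Σσᵢ²/Var(T)) = (7/6)·(1 − 9.47/19.69) = 0.606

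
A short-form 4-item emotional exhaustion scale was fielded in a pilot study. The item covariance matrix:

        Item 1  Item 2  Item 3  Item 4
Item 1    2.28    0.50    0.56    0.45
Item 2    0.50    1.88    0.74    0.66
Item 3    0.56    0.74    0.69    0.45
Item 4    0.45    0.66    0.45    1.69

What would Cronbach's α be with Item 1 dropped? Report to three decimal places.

α = 0.697

Remaining items: Item 2, Item 3, Item 4 (k = 3).
Σσ²ᵢ = 1.88 + 0.69 + 1.69 = 4.26
σ²_total = 4.26 + 2 × 1.85 = 7.96
α (item deleted) = (3/2)·(1 − 4.26/7.96) = 0.697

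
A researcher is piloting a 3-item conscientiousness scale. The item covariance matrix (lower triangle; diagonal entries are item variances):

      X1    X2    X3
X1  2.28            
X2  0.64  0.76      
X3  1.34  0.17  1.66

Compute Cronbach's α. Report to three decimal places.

α = 0.717

ΣVar(i) = 2.28 + 0.76 + 1.66 = 4.70
Sum of the distinct covariances = 2.15
σ²_T = 4.70 + 2 × 2.15 = 9.00
α = (k/(k−1))·(1 − ΣVar(i)/σ²_T) = (3/2)·(1 − 4.70/9.00) = 0.717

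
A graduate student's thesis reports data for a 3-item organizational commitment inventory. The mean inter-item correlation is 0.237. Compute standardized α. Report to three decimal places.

Standardized α = k·r̄ / (1 + (k−1)·r̄) = 3 × 0.237 / (1 + 2 × 0.237)
  = 0.7110 / 1.4740 = 0.482

standardized α = 0.482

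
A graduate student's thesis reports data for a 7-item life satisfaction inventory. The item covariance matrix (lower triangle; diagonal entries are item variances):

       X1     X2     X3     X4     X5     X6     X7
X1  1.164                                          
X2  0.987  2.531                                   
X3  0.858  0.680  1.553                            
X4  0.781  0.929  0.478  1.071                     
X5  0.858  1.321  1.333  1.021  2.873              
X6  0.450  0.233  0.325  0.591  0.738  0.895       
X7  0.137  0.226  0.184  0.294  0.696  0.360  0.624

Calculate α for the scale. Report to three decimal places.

α = 0.835

ΣVar(i) = 1.164 + 2.531 + 1.553 + 1.071 + 2.873 + 0.895 + 0.624 = 10.711
Sum of the distinct covariances = 13.480
Var(T) = 10.711 + 2 × 13.480 = 37.671
α = (k/(k−1))·(1 − ΣVar(i)/Var(T)) = (7/6)·(1 − 10.711/37.671) = 0.835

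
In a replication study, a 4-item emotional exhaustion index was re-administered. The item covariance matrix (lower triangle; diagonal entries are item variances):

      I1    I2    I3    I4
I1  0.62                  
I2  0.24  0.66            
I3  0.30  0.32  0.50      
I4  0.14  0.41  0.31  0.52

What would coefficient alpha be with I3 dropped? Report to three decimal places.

Remaining items: I1, I2, I4 (k = 3).
Σσᵢ² = 0.62 + 0.66 + 0.52 = 1.80
σ²_T = 1.80 + 2 × 0.79 = 3.38
α (item deleted) = (3/2)·(1 − 1.80/3.38) = 0.701

coefficient alpha = 0.701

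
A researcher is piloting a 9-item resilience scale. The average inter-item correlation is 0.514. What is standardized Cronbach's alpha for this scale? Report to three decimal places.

α = 0.905

Standardized α = k·r̄ / (1 + (k−1)·r̄) = 9 × 0.514 / (1 + 8 × 0.514)
  = 4.6260 / 5.1120 = 0.905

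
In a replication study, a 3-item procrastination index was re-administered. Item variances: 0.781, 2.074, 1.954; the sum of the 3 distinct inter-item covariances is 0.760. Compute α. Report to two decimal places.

α = 0.36

sum of item variances = 0.781 + 2.074 + 1.954 = 4.809
Sum of distinct covariances = 0.760
σ²_T = sum of item variances + 2·Σcov = 4.809 + 2 × 0.760 = 6.329
α = (3/2)·(1 − 4.809/6.329) = 0.36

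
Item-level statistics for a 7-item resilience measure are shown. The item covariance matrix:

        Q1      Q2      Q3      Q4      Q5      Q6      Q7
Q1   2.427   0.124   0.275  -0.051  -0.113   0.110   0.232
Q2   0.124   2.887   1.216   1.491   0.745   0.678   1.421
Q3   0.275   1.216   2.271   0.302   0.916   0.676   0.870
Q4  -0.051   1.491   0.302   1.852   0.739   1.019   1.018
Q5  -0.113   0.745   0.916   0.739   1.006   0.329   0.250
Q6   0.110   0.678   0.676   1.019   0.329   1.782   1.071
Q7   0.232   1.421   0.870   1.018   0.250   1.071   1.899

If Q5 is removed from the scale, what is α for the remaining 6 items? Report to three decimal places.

α = 0.737

Remaining items: Q1, Q2, Q3, Q4, Q6, Q7 (k = 6).
sum of item variances = 2.427 + 2.887 + 2.271 + 1.852 + 1.782 + 1.899 = 13.118
Var(T) = 13.118 + 2 × 10.452 = 34.022
α (item deleted) = (6/5)·(1 − 13.118/34.022) = 0.737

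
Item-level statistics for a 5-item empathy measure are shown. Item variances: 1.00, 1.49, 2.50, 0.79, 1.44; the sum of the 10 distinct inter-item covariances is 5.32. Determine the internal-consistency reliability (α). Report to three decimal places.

sum of item variances = 1.00 + 1.49 + 2.50 + 0.79 + 1.44 = 7.22
Sum of distinct covariances = 5.32
Var(T) = sum of item variances + 2·Σcov = 7.22 + 2 × 5.32 = 17.86
α = (5/4)·(1 − 7.22/17.86) = 0.745

α = 0.745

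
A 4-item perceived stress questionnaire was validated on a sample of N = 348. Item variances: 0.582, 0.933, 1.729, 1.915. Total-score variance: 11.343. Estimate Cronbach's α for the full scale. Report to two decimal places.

α = 0.73

ΣVar(i) = 0.582 + 0.933 + 1.729 + 1.915 = 5.159
α = (k/(k−1))·(1 − ΣVar(i)/σ²_T) = (4/3)·(1 − 5.159/11.343) = 0.73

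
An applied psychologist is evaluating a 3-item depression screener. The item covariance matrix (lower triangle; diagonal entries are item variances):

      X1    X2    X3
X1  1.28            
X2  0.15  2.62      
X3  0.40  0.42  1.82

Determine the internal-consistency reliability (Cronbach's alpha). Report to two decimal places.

Σσ²ᵢ = 1.28 + 2.62 + 1.82 = 5.72
Sum of off-diagonal covariances = 0.97
σ²_T = 5.72 + 2 × 0.97 = 7.66
α = (k/(k−1))·(1 − Σσ²ᵢ/σ²_T) = (3/2)·(1 − 5.72/7.66) = 0.38

Cronbach's alpha = 0.38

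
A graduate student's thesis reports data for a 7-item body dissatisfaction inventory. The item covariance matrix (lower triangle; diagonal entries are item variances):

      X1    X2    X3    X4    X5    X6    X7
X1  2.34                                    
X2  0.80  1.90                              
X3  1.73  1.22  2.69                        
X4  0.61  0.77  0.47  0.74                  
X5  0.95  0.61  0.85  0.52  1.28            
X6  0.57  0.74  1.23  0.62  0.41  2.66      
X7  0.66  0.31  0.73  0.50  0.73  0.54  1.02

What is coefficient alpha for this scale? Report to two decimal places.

α = 0.83

sum of item variances = 2.34 + 1.90 + 2.69 + 0.74 + 1.28 + 2.66 + 1.02 = 12.63
Σ_{i<j} σ_ij = 15.57
σ²_T = 12.63 + 2 × 15.57 = 43.77
α = (k/(k−1))·(1 − sum of item variances/σ²_T) = (7/6)·(1 − 12.63/43.77) = 0.83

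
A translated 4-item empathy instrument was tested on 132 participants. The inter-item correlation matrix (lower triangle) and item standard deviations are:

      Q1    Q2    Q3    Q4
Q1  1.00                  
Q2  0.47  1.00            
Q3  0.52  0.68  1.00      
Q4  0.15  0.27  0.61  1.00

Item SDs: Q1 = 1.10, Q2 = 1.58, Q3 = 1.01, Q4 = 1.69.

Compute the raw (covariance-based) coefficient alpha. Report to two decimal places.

Σσ²ᵢ = 1.10² + 1.58² + 1.01² + 1.69² = 7.5826
Covariances σ_ij = r_ij · s_i · s_j:
  σ(Q1,Q2) = 0.47 × 1.10 × 1.58 = 0.8169
  σ(Q1,Q3) = 0.52 × 1.10 × 1.01 = 0.5777
  σ(Q1,Q4) = 0.15 × 1.10 × 1.69 = 0.2788
  σ(Q2,Q3) = 0.68 × 1.58 × 1.01 = 1.0851
  σ(Q2,Q4) = 0.27 × 1.58 × 1.69 = 0.7210
  σ(Q3,Q4) = 0.61 × 1.01 × 1.69 = 1.0412
σ²_T = Σσ²ᵢ + 2·Σσ_ij = 7.5826 + 2 × 4.5207 = 16.6240
α = (4/3)·(1 − 7.5826/16.6240) = 0.73

coefficient alpha = 0.73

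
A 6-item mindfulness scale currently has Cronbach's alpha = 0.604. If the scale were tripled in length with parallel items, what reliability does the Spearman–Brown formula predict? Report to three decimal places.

Length factor m = 3
α' = m·α / (1 + (m−1)·α)
   = 3 × 0.604 / (1 + (3 − 1) × 0.604)
   = 1.8120 / 2.2080 = 0.821

predicted reliability = 0.821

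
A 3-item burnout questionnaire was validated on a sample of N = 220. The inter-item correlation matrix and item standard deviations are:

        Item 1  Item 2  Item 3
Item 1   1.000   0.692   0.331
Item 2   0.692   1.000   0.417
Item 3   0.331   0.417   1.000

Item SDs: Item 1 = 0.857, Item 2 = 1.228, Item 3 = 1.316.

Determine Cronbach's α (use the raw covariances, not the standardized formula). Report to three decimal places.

Σσ²ᵢ = 0.857² + 1.228² + 1.316² = 3.9743
Covariances σ_ij = r_ij · s_i · s_j:
  σ(Item 1,Item 2) = 0.692 × 0.857 × 1.228 = 0.7283
  σ(Item 1,Item 3) = 0.331 × 0.857 × 1.316 = 0.3733
  σ(Item 2,Item 3) = 0.417 × 1.228 × 1.316 = 0.6739
σ²_T = Σσ²ᵢ + 2·Σσ_ij = 3.9743 + 2 × 1.7755 = 7.5253
α = (3/2)·(1 − 3.9743/7.5253) = 0.708

α = 0.708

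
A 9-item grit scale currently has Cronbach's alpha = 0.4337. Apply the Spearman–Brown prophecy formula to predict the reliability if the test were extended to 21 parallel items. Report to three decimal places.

predicted reliability = 0.641

Length factor m = 21/9 = 2.3333
α' = m·α / (1 + (m−1)·α)
   = 21/9 × 0.4337 / (1 + (21/9 − 1) × 0.4337)
   = 1.0120 / 1.5783 = 0.641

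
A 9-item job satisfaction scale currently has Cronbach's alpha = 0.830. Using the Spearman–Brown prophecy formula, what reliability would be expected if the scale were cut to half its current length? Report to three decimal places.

Length factor m = 1/2
α' = m·α / (1 − (1−m)·α)
   = 1/2 × 0.830 / (1 − (1 − 1/2) × 0.830)
   = 0.4150 / 0.5850 = 0.709

predicted reliability = 0.709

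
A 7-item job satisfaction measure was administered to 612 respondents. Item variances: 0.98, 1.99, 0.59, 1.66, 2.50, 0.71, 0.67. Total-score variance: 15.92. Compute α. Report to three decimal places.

Σσᵢ² = 0.98 + 1.99 + 0.59 + 1.66 + 2.50 + 0.71 + 0.67 = 9.10
α = (k/(k−1))·(1 − Σσᵢ²/σ²_total) = (7/6)·(1 − 9.10/15.92) = 0.500

α = 0.500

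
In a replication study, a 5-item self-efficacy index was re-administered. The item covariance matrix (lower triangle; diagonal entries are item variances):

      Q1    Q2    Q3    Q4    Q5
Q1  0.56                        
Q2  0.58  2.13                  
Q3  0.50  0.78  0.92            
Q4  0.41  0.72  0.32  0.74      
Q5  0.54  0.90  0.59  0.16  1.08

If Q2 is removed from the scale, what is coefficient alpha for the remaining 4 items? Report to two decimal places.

Remaining items: Q1, Q3, Q4, Q5 (k = 4).
sum of item variances = 0.56 + 0.92 + 0.74 + 1.08 = 3.30
σ²_T = 3.30 + 2 × 2.52 = 8.34
α (item deleted) = (4/3)·(1 − 3.30/8.34) = 0.81

α = 0.81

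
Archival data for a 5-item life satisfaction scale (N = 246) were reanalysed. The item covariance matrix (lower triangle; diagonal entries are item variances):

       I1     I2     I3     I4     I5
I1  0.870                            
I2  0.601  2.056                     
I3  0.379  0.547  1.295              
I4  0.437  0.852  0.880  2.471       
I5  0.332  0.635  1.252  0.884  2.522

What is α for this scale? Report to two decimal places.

α = 0.75

Σσ²ᵢ = 0.870 + 2.056 + 1.295 + 2.471 + 2.522 = 9.214
Sum of the distinct covariances = 6.799
total variance = 9.214 + 2 × 6.799 = 22.812
α = (k/(k−1))·(1 − Σσ²ᵢ/total variance) = (5/4)·(1 − 9.214/22.812) = 0.75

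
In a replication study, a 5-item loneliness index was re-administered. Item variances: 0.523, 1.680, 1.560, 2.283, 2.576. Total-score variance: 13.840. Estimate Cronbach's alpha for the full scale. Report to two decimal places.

sum of item variances = 0.523 + 1.680 + 1.560 + 2.283 + 2.576 = 8.622
α = (k/(k−1))·(1 − sum of item variances/Var(T)) = (5/4)·(1 − 8.622/13.840) = 0.47

α = 0.47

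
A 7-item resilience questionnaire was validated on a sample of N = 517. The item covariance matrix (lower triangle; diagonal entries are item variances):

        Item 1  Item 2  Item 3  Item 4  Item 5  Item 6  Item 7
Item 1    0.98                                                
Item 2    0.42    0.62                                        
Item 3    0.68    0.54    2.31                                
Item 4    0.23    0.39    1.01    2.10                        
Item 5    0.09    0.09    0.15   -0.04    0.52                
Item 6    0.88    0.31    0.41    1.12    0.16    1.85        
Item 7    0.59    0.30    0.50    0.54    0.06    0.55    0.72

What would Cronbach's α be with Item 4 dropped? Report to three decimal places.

α = 0.745

Remaining items: Item 1, Item 2, Item 3, Item 5, Item 6, Item 7 (k = 6).
sum of item variances = 0.98 + 0.62 + 2.31 + 0.52 + 1.85 + 0.72 = 7.00
Var(T) = 7.00 + 2 × 5.73 = 18.46
α (item deleted) = (6/5)·(1 − 7.00/18.46) = 0.745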